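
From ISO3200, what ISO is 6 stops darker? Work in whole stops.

ISO: 3200 → 1600 → 800 → 400 → 200 → 100 → 50 — 6 stops dropped (darker).

ISO 50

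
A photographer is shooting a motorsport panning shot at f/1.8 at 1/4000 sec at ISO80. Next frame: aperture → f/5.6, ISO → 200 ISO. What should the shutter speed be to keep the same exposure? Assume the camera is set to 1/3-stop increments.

1/1000s

Aperture: f/1.8 → f/2 → f/2.2 → f/2.5 → f/2.8 → f/3.2 → f/3.5 → f/4 → f/4.5 → f/5 → f/5.6 — 3 1/3 stops smaller aperture (darker).
ISO: 80 → 100 → 125 → 160 → 200 — 1 1/3 stops raised (brighter).
Net change so far: 2 stops darker. Offset with the shutter speed: 1/4000 → 1/3200 → 1/2500 → 1/2000 → 1/1600 → 1/1250 → 1/1000.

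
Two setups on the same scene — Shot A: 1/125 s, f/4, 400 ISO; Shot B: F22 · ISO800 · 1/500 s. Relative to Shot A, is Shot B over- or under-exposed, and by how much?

Aperture: f/4 → f/5.6 → f/8 → f/11 → f/16 → f/22 — 5 stops narrower (darker).
Shutter speed: 1/125 → 1/250 → 1/500 — 2 stops shorter (darker).
ISO: 400 → 800 — 1 stop higher (brighter).
Net: −5 −2 +1 = −6 stops.

6 stops darker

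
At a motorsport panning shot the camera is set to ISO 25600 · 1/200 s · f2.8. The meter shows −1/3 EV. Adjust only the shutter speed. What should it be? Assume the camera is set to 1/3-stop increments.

Underexposed by 1/3 stop → need 1/3 stop brighter.
Shutter speed: 1/200 → 1/160.

1/160s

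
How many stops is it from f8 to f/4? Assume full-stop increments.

f/8 → f/5.6 → f/4 — count the steps: 2 stops.

2 stops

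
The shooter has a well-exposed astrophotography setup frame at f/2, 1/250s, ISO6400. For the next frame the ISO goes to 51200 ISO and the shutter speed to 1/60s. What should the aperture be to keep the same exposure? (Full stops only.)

f/11

ISO: 6400 → 12800 → 25600 → 51200 — 3 stops higher (brighter).
Shutter speed: 1/250 → 1/125 → 1/60 — 2 stops longer (brighter).
Net change so far: 5 stops brighter. Offset with the aperture: f/2 → f/2.8 → f/4 → f/5.6 → f/8 → f/11.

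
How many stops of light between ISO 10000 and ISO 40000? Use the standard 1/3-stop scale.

10000 → 12800 → 16000 → 20000 → 25600 → 32000 → 40000 — count the steps: 6 third-stops = 2 stops.

2 stops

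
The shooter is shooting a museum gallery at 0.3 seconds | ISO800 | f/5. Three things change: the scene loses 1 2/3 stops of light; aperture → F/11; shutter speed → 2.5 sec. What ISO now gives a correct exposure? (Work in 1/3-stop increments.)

Scene light: 1 2/3 stops darker.
Aperture: f/5 → f/5.6 → f/6.3 → f/7.1 → f/8 → f/9 → f/10 → f/11 — 2 1/3 stops narrower (darker).
Shutter speed: 0.3 → 0.4 → 0.5 → 0.6 → 0.8 → 1 → 1.3 → 1.6 → 2 → 2.5 — 3 stops slower (brighter).
Net so far: 1 stop darker. ISO: 800 → 1000 → 1250 → 1600.

ISO 1600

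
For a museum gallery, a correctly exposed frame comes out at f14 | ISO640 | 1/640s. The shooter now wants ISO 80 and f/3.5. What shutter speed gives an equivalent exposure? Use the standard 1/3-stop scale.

1/1250s

ISO: 640 → 500 → 400 → 320 → 250 → 200 → 160 → 125 → 100 → 80 — 3 stops dropped (darker).
Aperture: f/14 → f/13 → f/11 → f/10 → f/9 → f/8 → f/7.1 → f/6.3 → f/5.6 → f/5 → f/4.5 → f/4 → f/3.5 — 4 stops larger aperture (brighter).
Net change so far: 1 stop brighter. Offset with the shutter speed: 1/640 → 1/800 → 1/1000 → 1/1250.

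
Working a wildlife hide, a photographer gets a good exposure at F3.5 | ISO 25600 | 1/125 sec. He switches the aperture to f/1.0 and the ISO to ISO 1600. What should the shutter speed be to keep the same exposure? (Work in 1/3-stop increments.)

Aperture: f/3.5 → f/3.2 → f/2.8 → f/2.5 → f/2.2 → f/2 → f/1.8 → f/1.6 → f/1.4 → f/1.2 → f/1.1 → f/1.0 — 3 2/3 stops opened up (brighter).
ISO: 25600 → 20000 → 16000 → 12800 → 10000 → 8000 → 6400 → 5000 → 4000 → 3200 → 2500 → 2000 → 1600 — 4 stops dropped (darker).
Net change so far: 1/3 stop darker. Offset with the shutter speed: 1/125 → 1/100.

1/100s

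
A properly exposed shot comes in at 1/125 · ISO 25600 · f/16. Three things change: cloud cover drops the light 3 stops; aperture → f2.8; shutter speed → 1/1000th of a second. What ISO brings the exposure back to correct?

ISO 51200

Scene light: 3 stops darker.
Aperture: f/16 → f/11 → f/8 → f/5.6 → f/4 → f/2.8 — 5 stops opened up (brighter).
Shutter speed: 1/125 → 1/250 → 1/500 → 1/1000 — 3 stops shorter (darker).
Net so far: 1 stop darker. ISO: 25600 → 51200.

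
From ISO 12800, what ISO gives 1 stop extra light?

ISO 25600

ISO: 12800 → 25600 — 1 stop higher (brighter).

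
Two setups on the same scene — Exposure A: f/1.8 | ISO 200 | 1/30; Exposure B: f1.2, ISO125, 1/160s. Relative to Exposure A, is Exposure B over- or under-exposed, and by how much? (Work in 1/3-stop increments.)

2 stops darker

Aperture: f/1.8 → f/1.6 → f/1.4 → f/1.2 — 1 stop larger aperture (brighter).
Shutter speed: 1/30 → 1/40 → 1/50 → 1/60 → 1/80 → 1/100 → 1/125 → 1/160 — 2 1/3 stops faster (darker).
ISO: 200 → 160 → 125 — 2/3 stop lower (darker).
Net: +1 −2 1/3 −2/3 = −2 stops.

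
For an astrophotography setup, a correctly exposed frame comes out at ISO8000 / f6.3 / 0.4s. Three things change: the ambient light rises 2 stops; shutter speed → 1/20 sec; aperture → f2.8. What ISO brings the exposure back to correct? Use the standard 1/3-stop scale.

Scene light: 2 stops brighter.
Shutter speed: 0.4 → 0.3 → 1/4 → 1/5 → 1/6 → 1/8 → 1/10 → 1/13 → 1/15 → 1/20 — 3 stops faster (darker).
Aperture: f/6.3 → f/5.6 → f/5 → f/4.5 → f/4 → f/3.5 → f/3.2 → f/2.8 — 2 1/3 stops larger aperture (brighter).
Net so far: 1 1/3 stops brighter. ISO: 8000 → 6400 → 5000 → 4000 → 3200.

ISO 3200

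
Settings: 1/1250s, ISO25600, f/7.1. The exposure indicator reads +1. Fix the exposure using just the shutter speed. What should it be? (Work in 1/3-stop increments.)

1/2500s

Overexposed by 1 stop → need 1 stop darker.
Shutter speed: 1/1250 → 1/1600 → 1/2000 → 1/2500.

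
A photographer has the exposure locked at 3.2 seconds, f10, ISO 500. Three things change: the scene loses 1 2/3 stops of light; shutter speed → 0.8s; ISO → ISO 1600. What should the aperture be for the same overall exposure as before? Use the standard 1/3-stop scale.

Scene light: 1 2/3 stops darker.
Shutter speed: 3.2 → 2.5 → 2 → 1.6 → 1.3 → 1 → 0.8 — 2 stops faster (darker).
ISO: 500 → 640 → 800 → 1000 → 1250 → 1600 — 1 2/3 stops higher (brighter).
Net so far: 2 stops darker. Aperture: f/10 → f/9 → f/8 → f/7.1 → f/6.3 → f/5.6 → f/5.

f/5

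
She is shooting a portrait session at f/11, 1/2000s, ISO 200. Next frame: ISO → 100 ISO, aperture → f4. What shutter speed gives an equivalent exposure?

1/8000s

ISO: 200 → 100 — 1 stop dropped (darker).
Aperture: f/11 → f/8 → f/5.6 → f/4 — 3 stops larger aperture (brighter).
Net change so far: 2 stops brighter. Offset with the shutter speed: 1/2000 → 1/4000 → 1/8000.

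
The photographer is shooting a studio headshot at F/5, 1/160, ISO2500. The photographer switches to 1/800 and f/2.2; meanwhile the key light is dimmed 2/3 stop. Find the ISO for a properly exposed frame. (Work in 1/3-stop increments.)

Scene light: 2/3 stop darker.
Shutter speed: 1/160 → 1/200 → 1/250 → 1/320 → 1/400 → 1/500 → 1/640 → 1/800 — 2 1/3 stops faster (darker).
Aperture: f/5 → f/4.5 → f/4 → f/3.5 → f/3.2 → f/2.8 → f/2.5 → f/2.2 — 2 1/3 stops larger aperture (brighter).
Net so far: 2/3 stop darker. ISO: 2500 → 3200 → 4000.

ISO 4000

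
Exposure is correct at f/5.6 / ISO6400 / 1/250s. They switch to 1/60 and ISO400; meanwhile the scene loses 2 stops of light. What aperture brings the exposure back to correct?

Scene light: 2 stops darker.
Shutter speed: 1/250 → 1/125 → 1/60 — 2 stops slower (brighter).
ISO: 6400 → 3200 → 1600 → 800 → 400 — 4 stops dropped (darker).
Net so far: 4 stops darker. Aperture: f/5.6 → f/4 → f/2.8 → f/2 → f/1.4.

f/1.4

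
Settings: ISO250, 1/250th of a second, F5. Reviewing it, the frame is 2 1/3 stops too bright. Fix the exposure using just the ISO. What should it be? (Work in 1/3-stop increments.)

Overexposed by 2 1/3 stops → need 2 1/3 stops darker.
ISO: 250 → 200 → 160 → 125 → 100 → 80 → 64 → 50.

ISO 50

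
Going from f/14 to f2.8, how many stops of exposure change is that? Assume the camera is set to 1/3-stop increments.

f/14 → f/13 → f/11 → f/10 → f/9 → f/8 → f/7.1 → f/6.3 → f/5.6 → f/5 → f/4.5 → f/4 → f/3.5 → f/3.2 → f/2.8 — count the steps: 14 third-stops = 4 2/3 stops.

4 2/3 stops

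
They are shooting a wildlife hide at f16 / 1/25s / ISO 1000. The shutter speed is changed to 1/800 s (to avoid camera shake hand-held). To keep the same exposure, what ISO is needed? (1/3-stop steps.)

ISO 32000

Shutter speed: 1/25 → 1/30 → 1/40 → 1/50 → 1/60 → 1/80 → 1/100 → 1/125 → 1/160 → 1/200 → 1/250 → 1/320 → 1/400 → 1/500 → 1/640 → 1/800 — 5 stops faster (darker).
Need 5 stops brighter from the ISO: 1000 → 1250 → 1600 → 2000 → 2500 → 3200 → 4000 → 5000 → 6400 → 8000 → 10000 → 12800 → 16000 → 20000 → 25600 → 32000.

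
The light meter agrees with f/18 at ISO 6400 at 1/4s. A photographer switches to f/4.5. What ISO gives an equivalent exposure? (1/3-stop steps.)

ISO 400

Aperture: f/18 → f/16 → f/14 → f/13 → f/11 → f/10 → f/9 → f/8 → f/7.1 → f/6.3 → f/5.6 → f/5 → f/4.5 — 4 stops wider (brighter).
Need 4 stops darker from the ISO: 6400 → 5000 → 4000 → 3200 → 2500 → 2000 → 1600 → 1250 → 1000 → 800 → 640 → 500 → 400.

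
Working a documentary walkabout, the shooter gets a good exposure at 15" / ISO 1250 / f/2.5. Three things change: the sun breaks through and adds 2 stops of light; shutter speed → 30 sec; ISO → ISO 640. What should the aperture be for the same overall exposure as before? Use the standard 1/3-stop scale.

Scene light: 2 stops brighter.
Shutter speed: 15 → 20 → 25 → 30 — 1 stop slower (brighter).
ISO: 1250 → 1000 → 800 → 640 — 1 stop lower (darker).
Net so far: 2 stops brighter. Aperture: f/2.5 → f/2.8 → f/3.2 → f/3.5 → f/4 → f/4.5 → f/5.

f/5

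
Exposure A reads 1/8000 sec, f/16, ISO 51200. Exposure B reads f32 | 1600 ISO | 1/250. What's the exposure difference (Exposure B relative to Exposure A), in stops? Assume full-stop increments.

2 stops darker

Aperture: f/16 → f/22 → f/32 — 2 stops smaller aperture (darker).
Shutter speed: 1/8000 → 1/4000 → 1/2000 → 1/1000 → 1/500 → 1/250 — 5 stops longer (brighter).
ISO: 51200 → 25600 → 12800 → 6400 → 3200 → 1600 — 5 stops lower (darker).
Net: −2 +5 −5 = −2 stops.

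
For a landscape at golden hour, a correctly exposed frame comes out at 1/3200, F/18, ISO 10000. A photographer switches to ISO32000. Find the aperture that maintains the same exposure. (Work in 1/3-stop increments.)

f/32

ISO: 10000 → 12800 → 16000 → 20000 → 25600 → 32000 — 1 2/3 stops higher (brighter).
Need 1 2/3 stops darker from the aperture: f/18 → f/20 → f/22 → f/25 → f/29 → f/32.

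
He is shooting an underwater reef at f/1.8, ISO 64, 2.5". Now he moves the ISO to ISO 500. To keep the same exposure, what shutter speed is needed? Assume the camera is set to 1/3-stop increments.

ISO: 64 → 80 → 100 → 125 → 160 → 200 → 250 → 320 → 400 → 500 — 3 stops higher (brighter).
Need 3 stops darker from the shutter speed: 2.5 → 2 → 1.6 → 1.3 → 1 → 0.8 → 0.6 → 0.5 → 0.4 → 0.3.

0.3 s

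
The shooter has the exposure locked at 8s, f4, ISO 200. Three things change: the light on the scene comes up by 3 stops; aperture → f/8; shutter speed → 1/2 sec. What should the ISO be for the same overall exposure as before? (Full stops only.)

Scene light: 3 stops brighter.
Aperture: f/4 → f/5.6 → f/8 — 2 stops smaller aperture (darker).
Shutter speed: 8 → 4 → 2 → 1 → 1/2 — 4 stops shorter (darker).
Net so far: 3 stops darker. ISO: 200 → 400 → 800 → 1600.

ISO 1600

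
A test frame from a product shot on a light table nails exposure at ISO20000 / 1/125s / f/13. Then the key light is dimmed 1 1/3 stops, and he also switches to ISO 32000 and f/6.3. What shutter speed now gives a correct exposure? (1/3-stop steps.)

1/320s

Scene light: 1 1/3 stops darker.
ISO: 20000 → 25600 → 32000 — 2/3 stop raised (brighter).
Aperture: f/13 → f/11 → f/10 → f/9 → f/8 → f/7.1 → f/6.3 — 2 stops larger aperture (brighter).
Net so far: 1 1/3 stops brighter. Shutter speed: 1/125 → 1/160 → 1/200 → 1/250 → 1/320.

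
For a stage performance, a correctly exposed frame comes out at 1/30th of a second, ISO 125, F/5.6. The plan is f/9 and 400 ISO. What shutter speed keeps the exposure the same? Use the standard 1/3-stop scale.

Aperture: f/5.6 → f/6.3 → f/7.1 → f/8 → f/9 — 1 1/3 stops narrower (darker).
ISO: 125 → 160 → 200 → 250 → 320 → 400 — 1 2/3 stops higher (brighter).
Net change so far: 1/3 stop brighter. Offset with the shutter speed: 1/30 → 1/40.

1/40s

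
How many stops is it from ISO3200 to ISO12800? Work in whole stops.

3200 → 6400 → 12800 — count the steps: 2 stops.

2 stops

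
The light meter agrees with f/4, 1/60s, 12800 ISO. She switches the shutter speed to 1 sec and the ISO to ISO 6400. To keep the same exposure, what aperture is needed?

Shutter speed: 1/60 → 1/30 → 1/15 → 1/8 → 1/4 → 1/2 → 1 — 6 stops slower (brighter).
ISO: 12800 → 6400 — 1 stop lower (darker).
Net change so far: 5 stops brighter. Offset with the aperture: f/4 → f/5.6 → f/8 → f/11 → f/16 → f/22.

f/22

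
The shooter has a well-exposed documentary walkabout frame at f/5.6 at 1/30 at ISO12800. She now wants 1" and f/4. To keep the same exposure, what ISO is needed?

ISO 200

Shutter speed: 1/30 → 1/15 → 1/8 → 1/4 → 1/2 → 1 — 5 stops slower (brighter).
Aperture: f/5.6 → f/4 — 1 stop larger aperture (brighter).
Net change so far: 6 stops brighter. Offset with the ISO: 12800 → 6400 → 3200 → 1600 → 800 → 400 → 200.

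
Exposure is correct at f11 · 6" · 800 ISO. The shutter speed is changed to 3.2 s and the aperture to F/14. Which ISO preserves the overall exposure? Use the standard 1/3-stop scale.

Shutter speed: 6 → 5 → 4 → 3.2 — 1 stop faster (darker).
Aperture: f/11 → f/13 → f/14 — 2/3 stop stopped down (darker).
Net change so far: 1 2/3 stops darker. Offset with the ISO: 800 → 1000 → 1250 → 1600 → 2000 → 2500.

ISO 2500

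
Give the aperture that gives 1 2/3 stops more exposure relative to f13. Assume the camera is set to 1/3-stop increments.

f/7.1

Aperture: f/13 → f/11 → f/10 → f/9 → f/8 → f/7.1 — 1 2/3 stops larger aperture (brighter).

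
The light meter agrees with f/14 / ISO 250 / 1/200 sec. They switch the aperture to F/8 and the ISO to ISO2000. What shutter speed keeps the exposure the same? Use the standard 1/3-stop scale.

1/5000s

Aperture: f/14 → f/13 → f/11 → f/10 → f/9 → f/8 — 1 2/3 stops wider (brighter).
ISO: 250 → 320 → 400 → 500 → 640 → 800 → 1000 → 1250 → 1600 → 2000 — 3 stops higher (brighter).
Net change so far: 4 2/3 stops brighter. Offset with the shutter speed: 1/200 → 1/250 → 1/320 → 1/400 → 1/500 → 1/640 → 1/800 → 1/1000 → 1/1250 → 1/1600 → 1/2000 → 1/2500 → 1/3200 → 1/4000 → 1/5000.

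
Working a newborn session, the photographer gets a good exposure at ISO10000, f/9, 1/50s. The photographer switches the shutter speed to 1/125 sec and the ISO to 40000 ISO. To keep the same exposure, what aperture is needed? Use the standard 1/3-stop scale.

Shutter speed: 1/50 → 1/60 → 1/80 → 1/100 → 1/125 — 1 1/3 stops shorter (darker).
ISO: 10000 → 12800 → 16000 → 20000 → 25600 → 32000 → 40000 — 2 stops higher (brighter).
Net change so far: 2/3 stop brighter. Offset with the aperture: f/9 → f/10 → f/11.

f/11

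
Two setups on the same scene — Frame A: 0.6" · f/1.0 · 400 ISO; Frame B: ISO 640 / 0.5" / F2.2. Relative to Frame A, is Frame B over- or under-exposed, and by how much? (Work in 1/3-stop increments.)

Aperture: f/1.0 → f/1.1 → f/1.2 → f/1.4 → f/1.6 → f/1.8 → f/2 → f/2.2 — 2 1/3 stops smaller aperture (darker).
Shutter speed: 0.6 → 0.5 — 1/3 stop shorter (darker).
ISO: 400 → 500 → 640 — 2/3 stop higher (brighter).
Net: −2 1/3 −1/3 +2/3 = −2 stops.

2 stops darker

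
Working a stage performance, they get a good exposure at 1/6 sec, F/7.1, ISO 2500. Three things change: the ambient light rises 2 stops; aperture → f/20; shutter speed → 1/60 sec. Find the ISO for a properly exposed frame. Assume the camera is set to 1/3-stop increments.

ISO 51200

Scene light: 2 stops brighter.
Aperture: f/7.1 → f/8 → f/9 → f/10 → f/11 → f/13 → f/14 → f/16 → f/18 → f/20 — 3 stops stopped down (darker).
Shutter speed: 1/6 → 1/8 → 1/10 → 1/13 → 1/15 → 1/20 → 1/25 → 1/30 → 1/40 → 1/50 → 1/60 — 3 1/3 stops faster (darker).
Net so far: 4 1/3 stops darker. ISO: 2500 → 3200 → 4000 → 5000 → 6400 → 8000 → 10000 → 12800 → 16000 → 20000 → 25600 → 32000 → 40000 → 51200.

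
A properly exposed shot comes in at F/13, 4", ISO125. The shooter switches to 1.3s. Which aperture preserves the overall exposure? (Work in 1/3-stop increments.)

Shutter speed: 4 → 3.2 → 2.5 → 2 → 1.6 → 1.3 — 1 2/3 stops shorter (darker).
Need 1 2/3 stops brighter from the aperture: f/13 → f/11 → f/10 → f/9 → f/8 → f/7.1.

f/7.1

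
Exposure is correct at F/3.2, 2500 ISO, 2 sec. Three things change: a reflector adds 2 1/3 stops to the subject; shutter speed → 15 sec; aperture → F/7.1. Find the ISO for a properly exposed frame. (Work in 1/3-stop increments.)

Scene light: 2 1/3 stops brighter.
Shutter speed: 2 → 2.5 → 3.2 → 4 → 5 → 6 → 8 → 10 → 13 → 15 — 3 stops slower (brighter).
Aperture: f/3.2 → f/3.5 → f/4 → f/4.5 → f/5 → f/5.6 → f/6.3 → f/7.1 — 2 1/3 stops stopped down (darker).
Net so far: 3 stops brighter. ISO: 2500 → 2000 → 1600 → 1250 → 1000 → 800 → 640 → 500 → 400 → 320.

ISO 320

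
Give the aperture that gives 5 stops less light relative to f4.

f/22

Aperture: f/4 → f/5.6 → f/8 → f/11 → f/16 → f/22 — 5 stops smaller aperture (darker).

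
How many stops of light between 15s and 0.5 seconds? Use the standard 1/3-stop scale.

5 stops

15 → 13 → 10 → 8 → 6 → 5 → 4 → 3.2 → 2.5 → 2 → 1.6 → 1.3 → 1 → 0.8 → 0.6 → 0.5 — count the steps: 15 third-stops = 5 stops.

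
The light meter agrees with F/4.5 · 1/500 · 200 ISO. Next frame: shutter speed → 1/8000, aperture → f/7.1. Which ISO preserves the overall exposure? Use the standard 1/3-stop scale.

Shutter speed: 1/500 → 1/640 → 1/800 → 1/1000 → 1/1250 → 1/1600 → 1/2000 → 1/2500 → 1/3200 → 1/4000 → 1/5000 → 1/6400 → 1/8000 — 4 stops faster (darker).
Aperture: f/4.5 → f/5 → f/5.6 → f/6.3 → f/7.1 — 1 1/3 stops narrower (darker).
Net change so far: 5 1/3 stops darker. Offset with the ISO: 200 → 250 → 320 → 400 → 500 → 640 → 800 → 1000 → 1250 → 1600 → 2000 → 2500 → 3200 → 4000 → 5000 → 6400 → 8000.

ISO 8000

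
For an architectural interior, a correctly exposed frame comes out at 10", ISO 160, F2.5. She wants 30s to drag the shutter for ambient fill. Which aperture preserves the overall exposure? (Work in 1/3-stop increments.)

Shutter speed: 10 → 13 → 15 → 20 → 25 → 30 — 1 2/3 stops slower (brighter).
Need 1 2/3 stops darker from the aperture: f/2.5 → f/2.8 → f/3.2 → f/3.5 → f/4 → f/4.5.

f/4.5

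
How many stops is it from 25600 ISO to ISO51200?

25600 → 51200 — count the steps: 1 stop.

1 stop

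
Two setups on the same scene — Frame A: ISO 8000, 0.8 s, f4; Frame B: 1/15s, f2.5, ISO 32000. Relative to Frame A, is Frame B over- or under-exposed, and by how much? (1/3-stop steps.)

Aperture: f/4 → f/3.5 → f/3.2 → f/2.8 → f/2.5 — 1 1/3 stops larger aperture (brighter).
Shutter speed: 0.8 → 0.6 → 0.5 → 0.4 → 0.3 → 1/4 → 1/5 → 1/6 → 1/8 → 1/10 → 1/13 → 1/15 — 3 2/3 stops faster (darker).
ISO: 8000 → 10000 → 12800 → 16000 → 20000 → 25600 → 32000 — 2 stops raised (brighter).
Net: +1 1/3 −3 2/3 +2 = −1/3 stops.

1/3 stop darker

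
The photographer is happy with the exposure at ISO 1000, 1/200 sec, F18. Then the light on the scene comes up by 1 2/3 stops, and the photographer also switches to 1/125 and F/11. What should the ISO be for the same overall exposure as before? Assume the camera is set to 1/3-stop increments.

ISO 80

Scene light: 1 2/3 stops brighter.
Shutter speed: 1/200 → 1/160 → 1/125 — 2/3 stop slower (brighter).
Aperture: f/18 → f/16 → f/14 → f/13 → f/11 — 1 1/3 stops larger aperture (brighter).
Net so far: 3 2/3 stops brighter. ISO: 1000 → 800 → 640 → 500 → 400 → 320 → 250 → 200 → 160 → 125 → 100 → 80.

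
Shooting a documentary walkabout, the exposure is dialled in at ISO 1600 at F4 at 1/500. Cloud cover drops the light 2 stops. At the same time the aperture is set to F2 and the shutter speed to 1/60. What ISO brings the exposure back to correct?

Scene light: 2 stops darker.
Aperture: f/4 → f/2.8 → f/2 — 2 stops larger aperture (brighter).
Shutter speed: 1/500 → 1/250 → 1/125 → 1/60 — 3 stops slower (brighter).
Net so far: 3 stops brighter. ISO: 1600 → 800 → 400 → 200.

ISO 200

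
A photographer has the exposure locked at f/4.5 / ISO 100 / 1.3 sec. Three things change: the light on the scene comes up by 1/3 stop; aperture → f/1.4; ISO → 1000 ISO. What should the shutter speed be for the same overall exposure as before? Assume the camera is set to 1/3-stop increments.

1/100s

Scene light: 1/3 stop brighter.
Aperture: f/4.5 → f/4 → f/3.5 → f/3.2 → f/2.8 → f/2.5 → f/2.2 → f/2 → f/1.8 → f/1.6 → f/1.4 — 3 1/3 stops larger aperture (brighter).
ISO: 100 → 125 → 160 → 200 → 250 → 320 → 400 → 500 → 640 → 800 → 1000 — 3 1/3 stops raised (brighter).
Net so far: 7 stops brighter. Shutter speed: 1.3 → 1 → 0.8 → 0.6 → 0.5 → 0.4 → 0.3 → 1/4 → 1/5 → 1/6 → 1/8 → 1/10 → 1/13 → 1/15 → 1/20 → 1/25 → 1/30 → 1/40 → 1/50 → 1/60 → 1/80 → 1/100.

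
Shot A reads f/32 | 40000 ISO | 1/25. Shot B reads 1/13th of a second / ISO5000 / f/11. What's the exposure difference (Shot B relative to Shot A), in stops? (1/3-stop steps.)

1 stop brighter

Aperture: f/32 → f/29 → f/25 → f/22 → f/20 → f/18 → f/16 → f/14 → f/13 → f/11 — 3 stops opened up (brighter).
Shutter speed: 1/25 → 1/20 → 1/15 → 1/13 — 1 stop longer (brighter).
ISO: 40000 → 32000 → 25600 → 20000 → 16000 → 12800 → 10000 → 8000 → 6400 → 5000 — 3 stops lower (darker).
Net: +3 +1 −3 = +1 stop.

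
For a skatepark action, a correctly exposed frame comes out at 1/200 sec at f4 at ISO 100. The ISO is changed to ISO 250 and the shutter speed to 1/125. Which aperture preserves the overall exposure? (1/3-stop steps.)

ISO: 100 → 125 → 160 → 200 → 250 — 1 1/3 stops higher (brighter).
Shutter speed: 1/200 → 1/160 → 1/125 — 2/3 stop slower (brighter).
Net change so far: 2 stops brighter. Offset with the aperture: f/4 → f/4.5 → f/5 → f/5.6 → f/6.3 → f/7.1 → f/8.

f/8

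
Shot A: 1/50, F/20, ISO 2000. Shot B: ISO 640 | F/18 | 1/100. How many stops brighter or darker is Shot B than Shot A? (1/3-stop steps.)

Aperture: f/20 → f/18 — 1/3 stop opened up (brighter).
Shutter speed: 1/50 → 1/60 → 1/80 → 1/100 — 1 stop shorter (darker).
ISO: 2000 → 1600 → 1250 → 1000 → 800 → 640 — 1 2/3 stops lower (darker).
Net: +1/3 −1 −1 2/3 = −2 1/3 stops.

2 1/3 stops darker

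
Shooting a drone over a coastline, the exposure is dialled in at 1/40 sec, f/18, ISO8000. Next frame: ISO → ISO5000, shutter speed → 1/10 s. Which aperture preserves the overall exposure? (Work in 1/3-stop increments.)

f/29

ISO: 8000 → 6400 → 5000 — 2/3 stop dropped (darker).
Shutter speed: 1/40 → 1/30 → 1/25 → 1/20 → 1/15 → 1/13 → 1/10 — 2 stops slower (brighter).
Net change so far: 1 1/3 stops brighter. Offset with the aperture: f/18 → f/20 → f/22 → f/25 → f/29.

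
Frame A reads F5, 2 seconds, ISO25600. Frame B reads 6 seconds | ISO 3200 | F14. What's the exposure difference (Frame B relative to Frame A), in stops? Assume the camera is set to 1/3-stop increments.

4 1/3 stops darker

Aperture: f/5 → f/5.6 → f/6.3 → f/7.1 → f/8 → f/9 → f/10 → f/11 → f/13 → f/14 — 3 stops stopped down (darker).
Shutter speed: 2 → 2.5 → 3.2 → 4 → 5 → 6 — 1 2/3 stops slower (brighter).
ISO: 25600 → 20000 → 16000 → 12800 → 10000 → 8000 → 6400 → 5000 → 4000 → 3200 — 3 stops dropped (darker).
Net: −3 +1 2/3 −3 = −4 1/3 stops.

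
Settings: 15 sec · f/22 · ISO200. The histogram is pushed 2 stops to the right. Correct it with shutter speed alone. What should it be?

Overexposed by 2 stops → need 2 stops darker.
Shutter speed: 15 → 8 → 4.

4 s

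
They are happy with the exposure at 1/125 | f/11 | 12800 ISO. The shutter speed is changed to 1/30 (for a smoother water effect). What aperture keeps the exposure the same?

f/22

Shutter speed: 1/125 → 1/60 → 1/30 — 2 stops longer (brighter).
Need 2 stops darker from the aperture: f/11 → f/16 → f/22.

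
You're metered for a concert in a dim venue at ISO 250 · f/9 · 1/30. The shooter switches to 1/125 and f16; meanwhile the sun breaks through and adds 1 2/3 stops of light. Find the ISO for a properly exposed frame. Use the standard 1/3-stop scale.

Scene light: 1 2/3 stops brighter.
Shutter speed: 1/30 → 1/40 → 1/50 → 1/60 → 1/80 → 1/100 → 1/125 — 2 stops faster (darker).
Aperture: f/9 → f/10 → f/11 → f/13 → f/14 → f/16 — 1 2/3 stops smaller aperture (darker).
Net so far: 2 stops darker. ISO: 250 → 320 → 400 → 500 → 640 → 800 → 1000.

ISO 1000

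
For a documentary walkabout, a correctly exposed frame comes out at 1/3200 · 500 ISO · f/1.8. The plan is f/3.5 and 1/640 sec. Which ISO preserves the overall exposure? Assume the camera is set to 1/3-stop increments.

Aperture: f/1.8 → f/2 → f/2.2 → f/2.5 → f/2.8 → f/3.2 → f/3.5 — 2 stops narrower (darker).
Shutter speed: 1/3200 → 1/2500 → 1/2000 → 1/1600 → 1/1250 → 1/1000 → 1/800 → 1/640 — 2 1/3 stops longer (brighter).
Net change so far: 1/3 stop brighter. Offset with the ISO: 500 → 400.

ISO 400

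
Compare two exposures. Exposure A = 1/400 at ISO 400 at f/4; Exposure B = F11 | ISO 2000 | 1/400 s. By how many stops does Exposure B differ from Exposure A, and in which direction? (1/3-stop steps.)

2/3 stop darker

Aperture: f/4 → f/4.5 → f/5 → f/5.6 → f/6.3 → f/7.1 → f/8 → f/9 → f/10 → f/11 — 3 stops stopped down (darker).
Shutter speed: unchanged.
ISO: 400 → 500 → 640 → 800 → 1000 → 1250 → 1600 → 2000 — 2 1/3 stops higher (brighter).
Net: −3 +2 1/3 = −2/3 stops.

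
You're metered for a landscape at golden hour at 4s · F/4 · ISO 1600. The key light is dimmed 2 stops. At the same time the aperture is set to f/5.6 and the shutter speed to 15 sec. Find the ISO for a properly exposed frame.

ISO 3200

Scene light: 2 stops darker.
Aperture: f/4 → f/5.6 — 1 stop narrower (darker).
Shutter speed: 4 → 8 → 15 — 2 stops slower (brighter).
Net so far: 1 stop darker. ISO: 1600 → 3200.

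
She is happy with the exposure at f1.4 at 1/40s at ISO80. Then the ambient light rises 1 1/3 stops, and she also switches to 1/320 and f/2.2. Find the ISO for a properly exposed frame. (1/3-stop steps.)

ISO 640

Scene light: 1 1/3 stops brighter.
Shutter speed: 1/40 → 1/50 → 1/60 → 1/80 → 1/100 → 1/125 → 1/160 → 1/200 → 1/250 → 1/320 — 3 stops faster (darker).
Aperture: f/1.4 → f/1.6 → f/1.8 → f/2 → f/2.2 — 1 1/3 stops smaller aperture (darker).
Net so far: 3 stops darker. ISO: 80 → 100 → 125 → 160 → 200 → 250 → 320 → 400 → 500 → 640.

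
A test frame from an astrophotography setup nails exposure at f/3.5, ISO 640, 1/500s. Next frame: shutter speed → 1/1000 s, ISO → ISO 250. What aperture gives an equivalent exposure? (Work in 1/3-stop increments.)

f/1.6

Shutter speed: 1/500 → 1/640 → 1/800 → 1/1000 — 1 stop shorter (darker).
ISO: 640 → 500 → 400 → 320 → 250 — 1 1/3 stops lower (darker).
Net change so far: 2 1/3 stops darker. Offset with the aperture: f/3.5 → f/3.2 → f/2.8 → f/2.5 → f/2.2 → f/2 → f/1.8 → f/1.6.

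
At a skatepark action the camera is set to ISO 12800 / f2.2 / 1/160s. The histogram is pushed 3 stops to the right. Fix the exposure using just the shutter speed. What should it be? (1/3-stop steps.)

Overexposed by 3 stops → need 3 stops darker.
Shutter speed: 1/160 → 1/200 → 1/250 → 1/320 → 1/400 → 1/500 → 1/640 → 1/800 → 1/1000 → 1/1250.

1/1250s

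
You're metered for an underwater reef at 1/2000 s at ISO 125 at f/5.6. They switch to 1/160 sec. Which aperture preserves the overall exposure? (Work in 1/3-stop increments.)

f/20

Shutter speed: 1/2000 → 1/1600 → 1/1250 → 1/1000 → 1/800 → 1/640 → 1/500 → 1/400 → 1/320 → 1/250 → 1/200 → 1/160 — 3 2/3 stops longer (brighter).
Need 3 2/3 stops darker from the aperture: f/5.6 → f/6.3 → f/7.1 → f/8 → f/9 → f/10 → f/11 → f/13 → f/14 → f/16 → f/18 → f/20.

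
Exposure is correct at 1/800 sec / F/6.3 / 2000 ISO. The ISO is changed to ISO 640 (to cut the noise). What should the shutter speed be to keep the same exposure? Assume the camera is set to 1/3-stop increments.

ISO: 2000 → 1600 → 1250 → 1000 → 800 → 640 — 1 2/3 stops lower (darker).
Need 1 2/3 stops brighter from the shutter speed: 1/800 → 1/640 → 1/500 → 1/400 → 1/320 → 1/250.

1/250s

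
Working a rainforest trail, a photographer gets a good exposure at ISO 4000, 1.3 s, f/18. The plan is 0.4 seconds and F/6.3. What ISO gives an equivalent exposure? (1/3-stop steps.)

Shutter speed: 1.3 → 1 → 0.8 → 0.6 → 0.5 → 0.4 — 1 2/3 stops faster (darker).
Aperture: f/18 → f/16 → f/14 → f/13 → f/11 → f/10 → f/9 → f/8 → f/7.1 → f/6.3 — 3 stops larger aperture (brighter).
Net change so far: 1 1/3 stops brighter. Offset with the ISO: 4000 → 3200 → 2500 → 2000 → 1600.

ISO 1600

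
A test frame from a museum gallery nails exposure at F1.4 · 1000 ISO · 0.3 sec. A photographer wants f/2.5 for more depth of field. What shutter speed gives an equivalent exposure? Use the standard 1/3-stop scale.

1 s

Aperture: f/1.4 → f/1.6 → f/1.8 → f/2 → f/2.2 → f/2.5 — 1 2/3 stops narrower (darker).
Need 1 2/3 stops brighter from the shutter speed: 0.3 → 0.4 → 0.5 → 0.6 → 0.8 → 1.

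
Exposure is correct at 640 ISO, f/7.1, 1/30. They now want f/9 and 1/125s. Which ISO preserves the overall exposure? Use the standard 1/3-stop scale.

Aperture: f/7.1 → f/8 → f/9 — 2/3 stop smaller aperture (darker).
Shutter speed: 1/30 → 1/40 → 1/50 → 1/60 → 1/80 → 1/100 → 1/125 — 2 stops faster (darker).
Net change so far: 2 2/3 stops darker. Offset with the ISO: 640 → 800 → 1000 → 1250 → 1600 → 2000 → 2500 → 3200 → 4000.

ISO 4000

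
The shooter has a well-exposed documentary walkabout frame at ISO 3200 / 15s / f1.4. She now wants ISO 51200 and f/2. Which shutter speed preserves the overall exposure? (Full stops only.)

ISO: 3200 → 6400 → 12800 → 25600 → 51200 — 4 stops raised (brighter).
Aperture: f/1.4 → f/2 — 1 stop stopped down (darker).
Net change so far: 3 stops brighter. Offset with the shutter speed: 15 → 8 → 4 → 2.

2 s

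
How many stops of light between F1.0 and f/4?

f/1.0 → f/1.4 → f/2 → f/2.8 → f/4 — count the steps: 4 stops.

4 stops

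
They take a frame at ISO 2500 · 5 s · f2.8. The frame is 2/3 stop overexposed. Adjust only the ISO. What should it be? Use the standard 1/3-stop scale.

ISO 1600

Overexposed by 2/3 stop → need 2/3 stop darker.
ISO: 2500 → 2000 → 1600.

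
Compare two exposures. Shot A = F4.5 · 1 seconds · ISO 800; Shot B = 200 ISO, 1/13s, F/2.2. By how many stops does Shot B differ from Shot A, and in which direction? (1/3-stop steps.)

Aperture: f/4.5 → f/4 → f/3.5 → f/3.2 → f/2.8 → f/2.5 → f/2.2 — 2 stops larger aperture (brighter).
Shutter speed: 1 → 0.8 → 0.6 → 0.5 → 0.4 → 0.3 → 1/4 → 1/5 → 1/6 → 1/8 → 1/10 → 1/13 — 3 2/3 stops faster (darker).
ISO: 800 → 640 → 500 → 400 → 320 → 250 → 200 — 2 stops lower (darker).
Net: +2 −3 2/3 −2 = −3 2/3 stops.

3 2/3 stops darker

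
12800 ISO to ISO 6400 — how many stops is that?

1 stop

12800 → 6400 — count the steps: 1 stop.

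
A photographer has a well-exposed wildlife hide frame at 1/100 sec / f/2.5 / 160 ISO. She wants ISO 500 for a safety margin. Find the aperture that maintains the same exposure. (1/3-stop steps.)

ISO: 160 → 200 → 250 → 320 → 400 → 500 — 1 2/3 stops higher (brighter).
Need 1 2/3 stops darker from the aperture: f/2.5 → f/2.8 → f/3.2 → f/3.5 → f/4 → f/4.5.

f/4.5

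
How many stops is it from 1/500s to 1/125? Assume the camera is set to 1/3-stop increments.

1/500 → 1/400 → 1/320 → 1/250 → 1/200 → 1/160 → 1/125 — count the steps: 6 third-stops = 2 stops.

2 stops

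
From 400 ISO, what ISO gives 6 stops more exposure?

ISO 25600

ISO: 400 → 800 → 1600 → 3200 → 6400 → 12800 → 25600 — 6 stops higher (brighter).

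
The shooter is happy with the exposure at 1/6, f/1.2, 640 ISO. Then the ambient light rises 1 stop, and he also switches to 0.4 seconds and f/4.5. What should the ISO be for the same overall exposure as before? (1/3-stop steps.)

Scene light: 1 stop brighter.
Shutter speed: 1/6 → 1/5 → 1/4 → 0.3 → 0.4 — 1 1/3 stops longer (brighter).
Aperture: f/1.2 → f/1.4 → f/1.6 → f/1.8 → f/2 → f/2.2 → f/2.5 → f/2.8 → f/3.2 → f/3.5 → f/4 → f/4.5 — 3 2/3 stops smaller aperture (darker).
Net so far: 1 1/3 stops darker. ISO: 640 → 800 → 1000 → 1250 → 1600.

ISO 1600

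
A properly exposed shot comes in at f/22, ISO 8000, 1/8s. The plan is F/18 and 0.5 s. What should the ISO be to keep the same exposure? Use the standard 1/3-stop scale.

ISO 1250

Aperture: f/22 → f/20 → f/18 — 2/3 stop opened up (brighter).
Shutter speed: 1/8 → 1/6 → 1/5 → 1/4 → 0.3 → 0.4 → 0.5 — 2 stops slower (brighter).
Net change so far: 2 2/3 stops brighter. Offset with the ISO: 8000 → 6400 → 5000 → 4000 → 3200 → 2500 → 2000 → 1600 → 1250.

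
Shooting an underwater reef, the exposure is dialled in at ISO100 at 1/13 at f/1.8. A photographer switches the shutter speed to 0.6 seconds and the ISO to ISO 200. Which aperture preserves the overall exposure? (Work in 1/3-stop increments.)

f/7.1

Shutter speed: 1/13 → 1/10 → 1/8 → 1/6 → 1/5 → 1/4 → 0.3 → 0.4 → 0.5 → 0.6 — 3 stops longer (brighter).
ISO: 100 → 125 → 160 → 200 — 1 stop higher (brighter).
Net change so far: 4 stops brighter. Offset with the aperture: f/1.8 → f/2 → f/2.2 → f/2.5 → f/2.8 → f/3.2 → f/3.5 → f/4 → f/4.5 → f/5 → f/5.6 → f/6.3 → f/7.1.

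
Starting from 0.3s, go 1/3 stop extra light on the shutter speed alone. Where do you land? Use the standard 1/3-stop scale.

Shutter speed: 0.3 → 0.4 — 1/3 stop longer (brighter).

0.4 s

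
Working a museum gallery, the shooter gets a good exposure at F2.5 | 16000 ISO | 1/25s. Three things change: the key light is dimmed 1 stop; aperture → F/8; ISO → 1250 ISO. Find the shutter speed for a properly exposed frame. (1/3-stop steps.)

10 s

Scene light: 1 stop darker.
Aperture: f/2.5 → f/2.8 → f/3.2 → f/3.5 → f/4 → f/4.5 → f/5 → f/5.6 → f/6.3 → f/7.1 → f/8 — 3 1/3 stops smaller aperture (darker).
ISO: 16000 → 12800 → 10000 → 8000 → 6400 → 5000 → 4000 → 3200 → 2500 → 2000 → 1600 → 1250 — 3 2/3 stops lower (darker).
Net so far: 8 stops darker. Shutter speed: 1/25 → 1/20 → 1/15 → 1/13 → 1/10 → 1/8 → 1/6 → 1/5 → 1/4 → 0.3 → 0.4 → 0.5 → 0.6 → 0.8 → 1 → 1.3 → 1.6 → 2 → 2.5 → 3.2 → 4 → 5 → 6 → 8 → 10.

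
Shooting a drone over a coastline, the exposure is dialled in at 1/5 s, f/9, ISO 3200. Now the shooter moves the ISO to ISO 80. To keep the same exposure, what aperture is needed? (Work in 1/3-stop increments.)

f/1.4

ISO: 3200 → 2500 → 2000 → 1600 → 1250 → 1000 → 800 → 640 → 500 → 400 → 320 → 250 → 200 → 160 → 125 → 100 → 80 — 5 1/3 stops dropped (darker).
Need 5 1/3 stops brighter from the aperture: f/9 → f/8 → f/7.1 → f/6.3 → f/5.6 → f/5 → f/4.5 → f/4 → f/3.5 → f/3.2 → f/2.8 → f/2.5 → f/2.2 → f/2 → f/1.8 → f/1.6 → f/1.4.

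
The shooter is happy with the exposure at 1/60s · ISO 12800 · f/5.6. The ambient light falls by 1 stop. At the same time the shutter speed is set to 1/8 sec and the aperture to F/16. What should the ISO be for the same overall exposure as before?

Scene light: 1 stop darker.
Shutter speed: 1/60 → 1/30 → 1/15 → 1/8 — 3 stops slower (brighter).
Aperture: f/5.6 → f/8 → f/11 → f/16 — 3 stops smaller aperture (darker).
Net so far: 1 stop darker. ISO: 12800 → 25600.

ISO 25600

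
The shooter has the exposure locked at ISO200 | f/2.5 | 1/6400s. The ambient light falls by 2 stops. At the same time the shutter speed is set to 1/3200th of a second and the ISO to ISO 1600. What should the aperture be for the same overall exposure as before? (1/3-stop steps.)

Scene light: 2 stops darker.
Shutter speed: 1/6400 → 1/5000 → 1/4000 → 1/3200 — 1 stop longer (brighter).
ISO: 200 → 250 → 320 → 400 → 500 → 640 → 800 → 1000 → 1250 → 1600 — 3 stops raised (brighter).
Net so far: 2 stops brighter. Aperture: f/2.5 → f/2.8 → f/3.2 → f/3.5 → f/4 → f/4.5 → f/5.

f/5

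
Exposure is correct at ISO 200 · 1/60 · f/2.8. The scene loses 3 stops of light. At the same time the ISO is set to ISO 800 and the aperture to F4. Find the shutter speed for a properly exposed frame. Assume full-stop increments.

1/15s

Scene light: 3 stops darker.
ISO: 200 → 400 → 800 — 2 stops higher (brighter).
Aperture: f/2.8 → f/4 — 1 stop narrower (darker).
Net so far: 2 stops darker. Shutter speed: 1/60 → 1/30 → 1/15.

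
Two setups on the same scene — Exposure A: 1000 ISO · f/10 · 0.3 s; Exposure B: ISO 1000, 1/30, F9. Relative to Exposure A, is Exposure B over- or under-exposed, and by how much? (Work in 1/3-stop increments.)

Aperture: f/10 → f/9 — 1/3 stop wider (brighter).
Shutter speed: 0.3 → 1/4 → 1/5 → 1/6 → 1/8 → 1/10 → 1/13 → 1/15 → 1/20 → 1/25 → 1/30 — 3 1/3 stops shorter (darker).
ISO: unchanged.
Net: +1/3 −3 1/3 = −3 stops.

3 stops darker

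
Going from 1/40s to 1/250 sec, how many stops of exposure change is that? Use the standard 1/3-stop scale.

1/40 → 1/50 → 1/60 → 1/80 → 1/100 → 1/125 → 1/160 → 1/200 → 1/250 — count the steps: 8 third-stops = 2 2/3 stops.

2 2/3 stops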